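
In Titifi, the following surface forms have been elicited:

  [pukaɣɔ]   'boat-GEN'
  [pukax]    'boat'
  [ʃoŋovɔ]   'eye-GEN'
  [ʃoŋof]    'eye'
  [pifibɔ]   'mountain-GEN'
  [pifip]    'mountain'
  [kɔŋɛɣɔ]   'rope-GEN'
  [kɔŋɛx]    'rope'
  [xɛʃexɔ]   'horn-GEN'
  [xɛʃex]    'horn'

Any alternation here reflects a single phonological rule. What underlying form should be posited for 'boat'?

/pukaɣ/

The root 'boat' surfaces as [pukaɣɔ] and [pukax], with a stem-final [ɣ] ~ [x] alternation.
But 'horn' keeps [x] in both environments ([xɛʃexɔ], [xɛʃex]), so there is no rule changing /x/ to [ɣ] before the GEN suffix.
The underlying segment must be /ɣ/; voiced obstruents become voiceless word-finally, yielding [x] there.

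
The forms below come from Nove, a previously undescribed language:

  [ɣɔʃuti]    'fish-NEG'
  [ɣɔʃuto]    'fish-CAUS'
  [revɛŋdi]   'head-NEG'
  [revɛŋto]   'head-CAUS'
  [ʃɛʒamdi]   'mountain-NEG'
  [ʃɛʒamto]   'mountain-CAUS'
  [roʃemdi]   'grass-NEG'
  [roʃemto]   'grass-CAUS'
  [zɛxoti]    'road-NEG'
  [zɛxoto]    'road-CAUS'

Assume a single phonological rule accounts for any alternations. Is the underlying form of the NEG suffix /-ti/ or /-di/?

The NEG morpheme has two allomorphs, [-di] and [-ti].
The CAUS suffix, which begins with [t], is invariant after every stem; so [t] is not altered by any rule here.
So the underlying form is /-di/, and voiced stops become voiceless after a vowel.

/-di/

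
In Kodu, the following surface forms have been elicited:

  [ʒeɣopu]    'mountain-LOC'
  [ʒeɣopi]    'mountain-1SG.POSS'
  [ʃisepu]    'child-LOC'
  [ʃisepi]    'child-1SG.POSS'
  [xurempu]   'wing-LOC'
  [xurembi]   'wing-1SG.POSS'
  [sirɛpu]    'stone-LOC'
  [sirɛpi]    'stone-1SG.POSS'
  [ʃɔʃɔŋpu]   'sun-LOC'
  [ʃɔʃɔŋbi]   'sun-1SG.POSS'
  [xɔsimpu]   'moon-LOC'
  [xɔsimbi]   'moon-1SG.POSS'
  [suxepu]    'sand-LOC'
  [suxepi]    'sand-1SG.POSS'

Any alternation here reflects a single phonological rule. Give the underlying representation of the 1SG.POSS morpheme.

The 1SG.POSS suffix surfaces as [-bi] and [-pi], depending on the final segment of the stem.
By contrast the LOC suffix keeps its initial [p] throughout — that segment must be underlying.
So the underlying form is /-bi/, and voiced stops become voiceless after a vowel.

/-bi/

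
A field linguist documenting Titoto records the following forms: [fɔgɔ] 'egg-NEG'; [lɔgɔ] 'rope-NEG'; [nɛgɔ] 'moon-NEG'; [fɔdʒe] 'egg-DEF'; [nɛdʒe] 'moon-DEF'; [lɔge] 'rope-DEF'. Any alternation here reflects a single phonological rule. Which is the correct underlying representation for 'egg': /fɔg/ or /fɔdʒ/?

'egg' shows [dʒ] ~ [g] at the end of the stem ([fɔdʒe] vs [fɔgɔ]).
If /g/ were underlying and a rule turned it into [dʒ] before the DEF suffix, 'rope' would also alternate; but it has [g] in both [lɔge] and [lɔgɔ].
So /dʒ/ is underlying, and a rule of depalatalization — palato-alveolar /dʒ/ becomes [g] when no front vowel follows — gives [g].

/fɔdʒ/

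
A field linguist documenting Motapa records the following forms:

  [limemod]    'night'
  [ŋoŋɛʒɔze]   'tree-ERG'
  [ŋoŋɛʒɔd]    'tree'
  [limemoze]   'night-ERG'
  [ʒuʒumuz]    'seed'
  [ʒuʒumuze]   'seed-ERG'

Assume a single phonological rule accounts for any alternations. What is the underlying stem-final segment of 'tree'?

The stem for 'tree' ends in [d] in [ŋoŋɛʒɔd] but [z] in [ŋoŋɛʒɔze].
Compare 'seed', with invariant [z] in [ʒuʒumuz] and [ʒuʒumuze]: an analysis with underlying /z/ and a rule producing [d] in isolation would wrongly predict alternation here too.
The underlying segment must be /d/; voiced stops become fricatives between vowels, yielding [z] there.

/d/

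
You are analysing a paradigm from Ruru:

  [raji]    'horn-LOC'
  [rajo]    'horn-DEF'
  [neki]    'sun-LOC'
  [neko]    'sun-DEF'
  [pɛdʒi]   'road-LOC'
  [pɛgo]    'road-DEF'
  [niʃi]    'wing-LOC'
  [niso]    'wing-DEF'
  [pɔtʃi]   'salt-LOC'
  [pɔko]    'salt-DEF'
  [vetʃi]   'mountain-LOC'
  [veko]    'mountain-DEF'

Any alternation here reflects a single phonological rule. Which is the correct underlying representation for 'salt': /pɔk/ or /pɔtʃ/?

/pɔtʃ/

The stem for 'salt' ends in [tʃ] in [pɔtʃi] but [k] in [pɔko].
But 'sun' keeps [k] in both environments ([neki], [neko]), so there is no rule changing /k/ to [tʃ] before the LOC suffix.
The underlying segment must be /tʃ/; palato-alveolar /tʃ/, /dʒ/ and /ʃ/ become [k], [g] and [s] when no front vowel follows, yielding [k] there.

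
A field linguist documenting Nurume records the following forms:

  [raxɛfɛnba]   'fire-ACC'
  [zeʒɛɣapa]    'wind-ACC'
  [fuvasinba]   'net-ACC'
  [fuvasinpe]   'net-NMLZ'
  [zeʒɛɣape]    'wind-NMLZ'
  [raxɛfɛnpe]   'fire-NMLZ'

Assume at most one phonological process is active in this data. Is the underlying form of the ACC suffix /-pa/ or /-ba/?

The ACC suffix surfaces as [-ba] and [-pa], depending on the final segment of the stem.
The NMLZ suffix, which begins with [p], is invariant after every stem; so [p] is not altered by any rule here.
So the underlying form is /-ba/, and voiced stops become voiceless after a vowel.

/-ba/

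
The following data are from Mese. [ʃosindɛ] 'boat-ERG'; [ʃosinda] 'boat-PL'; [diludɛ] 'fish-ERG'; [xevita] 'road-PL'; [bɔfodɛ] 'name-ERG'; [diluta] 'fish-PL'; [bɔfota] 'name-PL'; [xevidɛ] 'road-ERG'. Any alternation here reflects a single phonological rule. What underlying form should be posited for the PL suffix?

The PL morpheme has two allomorphs, [-da] and [-ta].
By contrast the ERG suffix keeps its initial [d] throughout — that segment must be underlying.
So the underlying form is /-ta/, and voiceless stops become voiced after a nasal.

/-ta/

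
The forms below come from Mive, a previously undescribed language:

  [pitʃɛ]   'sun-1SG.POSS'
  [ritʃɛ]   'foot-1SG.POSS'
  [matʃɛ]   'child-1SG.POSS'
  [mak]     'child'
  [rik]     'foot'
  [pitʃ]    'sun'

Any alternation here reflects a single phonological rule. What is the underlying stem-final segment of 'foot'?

The root 'foot' surfaces as [rik] and [ritʃɛ], with a stem-final [k] ~ [tʃ] alternation.
If /tʃ/ were underlying and a rule turned it into [k] in isolation, 'sun' would also alternate; but it has [tʃ] in both [pitʃ] and [pitʃɛ].
The alternation reflects palatalization before a front vowel: /k/ becomes palato-alveolar [tʃ] before a front vowel. /k/ is underlying.

/k/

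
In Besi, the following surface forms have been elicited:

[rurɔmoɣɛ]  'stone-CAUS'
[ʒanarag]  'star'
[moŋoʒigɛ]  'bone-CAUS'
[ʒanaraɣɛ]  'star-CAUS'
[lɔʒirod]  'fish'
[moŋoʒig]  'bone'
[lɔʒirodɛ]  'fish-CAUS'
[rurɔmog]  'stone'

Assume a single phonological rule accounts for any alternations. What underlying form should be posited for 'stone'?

The root 'stone' surfaces as [rurɔmoɣɛ] and [rurɔmog], with a stem-final [ɣ] ~ [g] alternation.
The stem 'bone' ([moŋoʒigɛ], [moŋoʒig]) shows [g] unchanged in both environments, so [g] cannot be basic with [ɣ] derived before the CAUS suffix.
The alternation reflects word-final hardening: voiced fricatives become stops word-finally. /ɣ/ is underlying.

/rurɔmoɣ/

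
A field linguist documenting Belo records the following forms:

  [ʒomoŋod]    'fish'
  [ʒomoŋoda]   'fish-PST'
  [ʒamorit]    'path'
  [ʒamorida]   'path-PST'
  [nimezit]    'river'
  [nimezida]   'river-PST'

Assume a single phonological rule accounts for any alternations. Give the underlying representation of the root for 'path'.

/ʒamorit/

The root 'path' surfaces as [ʒamorit] and [ʒamorida], with a stem-final [t] ~ [d] alternation.
Compare 'fish', with invariant [d] in [ʒomoŋod] and [ʒomoŋoda]: an analysis with underlying /d/ and a rule producing [t] in isolation would wrongly predict alternation here too.
So /t/ is underlying, and a rule of intervocalic voicing — voiceless stops become voiced between vowels — gives [d].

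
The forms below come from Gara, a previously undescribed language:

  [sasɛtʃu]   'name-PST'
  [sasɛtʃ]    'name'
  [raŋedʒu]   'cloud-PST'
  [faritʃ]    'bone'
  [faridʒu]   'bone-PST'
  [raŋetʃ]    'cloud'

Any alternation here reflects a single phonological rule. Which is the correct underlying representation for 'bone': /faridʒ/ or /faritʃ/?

In [faridʒu] and [faritʃ] the final segment of 'bone' alternates: [dʒ] ~ [tʃ].
The stem 'name' ([sasɛtʃu], [sasɛtʃ]) shows [tʃ] unchanged in both environments, so [tʃ] cannot be basic with [dʒ] derived before the PST suffix.
The underlying segment must be /dʒ/; voiced obstruents become voiceless word-finally, yielding [tʃ] there.

/faridʒ/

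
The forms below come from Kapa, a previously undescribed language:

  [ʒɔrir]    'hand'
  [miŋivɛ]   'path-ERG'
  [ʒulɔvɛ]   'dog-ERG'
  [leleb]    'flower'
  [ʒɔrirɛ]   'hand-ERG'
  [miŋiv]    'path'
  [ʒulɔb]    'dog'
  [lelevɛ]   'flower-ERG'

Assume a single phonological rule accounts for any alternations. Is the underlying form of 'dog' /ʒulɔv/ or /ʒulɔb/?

/ʒulɔb/

In [ʒulɔvɛ] and [ʒulɔb] the final segment of 'dog' alternates: [v] ~ [b].
But 'path' keeps [v] in both environments ([miŋivɛ], [miŋiv]), so there is no rule changing /v/ to [b] in isolation.
The underlying segment must be /b/; voiced stops become fricatives between vowels, yielding [v] there.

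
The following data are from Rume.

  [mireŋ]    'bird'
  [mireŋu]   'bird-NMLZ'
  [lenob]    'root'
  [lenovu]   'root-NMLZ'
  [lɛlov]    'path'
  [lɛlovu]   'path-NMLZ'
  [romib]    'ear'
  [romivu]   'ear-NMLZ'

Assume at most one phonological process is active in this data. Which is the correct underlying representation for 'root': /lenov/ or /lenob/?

/lenob/

In [lenob] and [lenovu] the final segment of 'root' alternates: [b] ~ [v].
Compare 'path', with invariant [v] in [lɛlov] and [lɛlovu]: an analysis with underlying /v/ and a rule producing [b] in isolation would wrongly predict alternation here too.
The underlying segment must be /b/; voiced stops become fricatives between vowels, yielding [v] there.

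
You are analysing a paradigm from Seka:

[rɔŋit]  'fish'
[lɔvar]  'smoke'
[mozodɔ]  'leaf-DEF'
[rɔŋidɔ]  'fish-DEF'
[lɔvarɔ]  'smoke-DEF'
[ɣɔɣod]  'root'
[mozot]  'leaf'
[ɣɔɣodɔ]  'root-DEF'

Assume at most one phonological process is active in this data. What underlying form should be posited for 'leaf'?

/mozot/

In [mozot] and [mozodɔ] the final segment of 'leaf' alternates: [t] ~ [d].
But 'root' keeps [d] in both environments ([ɣɔɣod], [ɣɔɣodɔ]), so there is no rule changing /d/ to [t] in isolation.
So /t/ is underlying, and a rule of intervocalic voicing — voiceless stops become voiced between vowels — gives [d].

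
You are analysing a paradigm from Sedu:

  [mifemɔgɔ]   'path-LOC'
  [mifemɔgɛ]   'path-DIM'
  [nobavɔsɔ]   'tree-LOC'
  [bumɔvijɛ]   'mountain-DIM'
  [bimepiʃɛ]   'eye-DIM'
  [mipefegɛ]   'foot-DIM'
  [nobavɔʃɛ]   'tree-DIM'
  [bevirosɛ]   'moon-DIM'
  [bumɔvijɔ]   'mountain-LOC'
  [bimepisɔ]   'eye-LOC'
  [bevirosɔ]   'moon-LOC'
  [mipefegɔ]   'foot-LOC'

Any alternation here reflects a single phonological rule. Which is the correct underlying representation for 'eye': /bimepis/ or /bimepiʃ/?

The root 'eye' surfaces as [bimepisɔ] and [bimepiʃɛ], with a stem-final [s] ~ [ʃ] alternation.
Compare 'moon', with invariant [s] in [bevirosɔ] and [bevirosɛ]: an analysis with underlying /s/ and a rule producing [ʃ] before the DIM suffix would wrongly predict alternation here too.
The underlying segment must be /ʃ/; palato-alveolar /ʃ/ becomes [s] when no front vowel follows, yielding [s] there.

/bimepiʃ/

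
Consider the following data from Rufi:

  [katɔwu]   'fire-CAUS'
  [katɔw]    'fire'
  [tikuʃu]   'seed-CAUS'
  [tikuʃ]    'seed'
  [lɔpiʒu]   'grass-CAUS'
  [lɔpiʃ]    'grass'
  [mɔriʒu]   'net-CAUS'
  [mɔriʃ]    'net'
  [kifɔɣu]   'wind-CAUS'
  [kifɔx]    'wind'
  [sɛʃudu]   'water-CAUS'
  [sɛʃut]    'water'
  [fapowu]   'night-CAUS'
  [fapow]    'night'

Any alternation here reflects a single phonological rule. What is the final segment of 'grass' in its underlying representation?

/ʒ/

The root 'grass' surfaces as [lɔpiʒu] and [lɔpiʃ], with a stem-final [ʒ] ~ [ʃ] alternation.
But 'seed' keeps [ʃ] in both environments ([tikuʃu], [tikuʃ]), so there is no rule changing /ʃ/ to [ʒ] before the CAUS suffix.
So /ʒ/ is underlying, and a rule of word-final obstruent devoicing — voiced obstruents become voiceless word-finally — gives [ʃ].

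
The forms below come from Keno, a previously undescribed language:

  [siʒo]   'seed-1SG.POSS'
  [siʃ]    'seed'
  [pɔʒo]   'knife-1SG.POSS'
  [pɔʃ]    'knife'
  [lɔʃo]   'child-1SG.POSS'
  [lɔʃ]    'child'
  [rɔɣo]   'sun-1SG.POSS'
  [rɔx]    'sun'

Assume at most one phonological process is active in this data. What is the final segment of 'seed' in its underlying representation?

/ʒ/

'seed' shows [ʒ] ~ [ʃ] at the end of the stem ([siʒo] vs [siʃ]).
But 'child' keeps [ʃ] in both environments ([lɔʃo], [lɔʃ]), so there is no rule changing /ʃ/ to [ʒ] before the 1SG.POSS suffix.
The alternation reflects word-final obstruent devoicing: voiced obstruents become voiceless word-finally. /ʒ/ is underlying.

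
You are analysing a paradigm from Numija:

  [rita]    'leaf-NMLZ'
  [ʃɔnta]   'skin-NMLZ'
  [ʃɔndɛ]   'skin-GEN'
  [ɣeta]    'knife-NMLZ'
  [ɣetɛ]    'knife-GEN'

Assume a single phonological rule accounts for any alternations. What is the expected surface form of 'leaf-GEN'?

[ritɛ]

The GEN morpheme has two allomorphs, [-dɛ] and [-tɛ].
By contrast the NMLZ suffix keeps its initial [t] throughout — that segment must be underlying.
So the underlying form is /-dɛ/, and voiced stops become voiceless after a vowel.
After 'leaf', which ends in a vowel, the suffix surfaces as [-tɛ], giving [ritɛ].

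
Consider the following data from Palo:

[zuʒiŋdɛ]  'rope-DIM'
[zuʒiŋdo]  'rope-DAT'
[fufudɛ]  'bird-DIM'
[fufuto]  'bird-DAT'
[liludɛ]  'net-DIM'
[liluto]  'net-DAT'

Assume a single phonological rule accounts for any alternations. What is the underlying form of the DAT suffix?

/-to/

The DAT morpheme has two allomorphs, [-do] and [-to].
By contrast the DIM suffix keeps its initial [d] throughout — that segment must be underlying.
The DAT suffix is therefore /-to/ underlyingly, with post-nasal voicing: voiceless stops become voiced after a nasal.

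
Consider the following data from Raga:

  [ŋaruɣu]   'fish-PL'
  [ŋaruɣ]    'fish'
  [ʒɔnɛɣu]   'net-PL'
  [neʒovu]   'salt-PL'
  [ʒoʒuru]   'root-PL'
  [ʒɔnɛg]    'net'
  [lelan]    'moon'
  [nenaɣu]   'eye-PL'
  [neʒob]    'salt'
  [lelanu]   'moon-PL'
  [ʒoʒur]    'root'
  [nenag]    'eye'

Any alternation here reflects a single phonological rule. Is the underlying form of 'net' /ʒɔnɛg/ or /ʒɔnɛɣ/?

The root 'net' surfaces as [ʒɔnɛg] and [ʒɔnɛɣu], with a stem-final [g] ~ [ɣ] alternation.
The stem 'fish' ([ŋaruɣ], [ŋaruɣu]) shows [ɣ] unchanged in both environments, so [ɣ] cannot be basic with [g] derived in isolation.
Therefore /g/ is basic and [ɣ] is derived by intervocalic spirantization (voiced stops become fricatives between vowels).

/ʒɔnɛg/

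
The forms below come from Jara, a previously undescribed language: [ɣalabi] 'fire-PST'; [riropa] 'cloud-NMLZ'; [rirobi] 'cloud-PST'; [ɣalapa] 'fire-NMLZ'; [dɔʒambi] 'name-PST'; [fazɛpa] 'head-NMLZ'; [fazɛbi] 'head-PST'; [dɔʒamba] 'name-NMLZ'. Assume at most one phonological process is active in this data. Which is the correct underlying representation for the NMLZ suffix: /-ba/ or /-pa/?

/-pa/

The NMLZ morpheme has two allomorphs, [-ba] and [-pa].
By contrast the PST suffix keeps its initial [b] throughout — that segment must be underlying.
The NMLZ suffix is therefore /-pa/ underlyingly, with post-nasal voicing: voiceless stops become voiced after a nasal.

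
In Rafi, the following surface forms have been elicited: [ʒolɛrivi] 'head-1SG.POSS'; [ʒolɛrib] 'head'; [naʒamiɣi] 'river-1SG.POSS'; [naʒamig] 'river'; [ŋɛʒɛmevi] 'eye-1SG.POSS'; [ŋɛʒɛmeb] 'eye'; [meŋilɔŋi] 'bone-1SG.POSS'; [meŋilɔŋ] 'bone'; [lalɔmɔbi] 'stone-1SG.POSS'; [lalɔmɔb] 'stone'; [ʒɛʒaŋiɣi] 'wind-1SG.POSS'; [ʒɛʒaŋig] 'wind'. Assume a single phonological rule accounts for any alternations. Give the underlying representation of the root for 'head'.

/ʒolɛriv/

In [ʒolɛrivi] and [ʒolɛrib] the final segment of 'head' alternates: [v] ~ [b].
If /b/ were underlying and a rule turned it into [v] before the 1SG.POSS suffix, 'stone' would also alternate; but it has [b] in both [lalɔmɔbi] and [lalɔmɔb].
The underlying segment must be /v/; voiced fricatives become stops word-finally, yielding [b] there.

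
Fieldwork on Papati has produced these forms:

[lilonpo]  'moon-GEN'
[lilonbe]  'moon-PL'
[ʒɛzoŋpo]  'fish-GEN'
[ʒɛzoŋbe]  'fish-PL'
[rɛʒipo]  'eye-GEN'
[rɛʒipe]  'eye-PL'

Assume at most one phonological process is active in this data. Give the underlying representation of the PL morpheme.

/-be/

The PL morpheme has two allomorphs, [-be] and [-pe].
By contrast the GEN suffix keeps its initial [p] throughout — that segment must be underlying.
The PL suffix is therefore /-be/ underlyingly, with post-vocalic devoicing: voiced stops become voiceless after a vowel.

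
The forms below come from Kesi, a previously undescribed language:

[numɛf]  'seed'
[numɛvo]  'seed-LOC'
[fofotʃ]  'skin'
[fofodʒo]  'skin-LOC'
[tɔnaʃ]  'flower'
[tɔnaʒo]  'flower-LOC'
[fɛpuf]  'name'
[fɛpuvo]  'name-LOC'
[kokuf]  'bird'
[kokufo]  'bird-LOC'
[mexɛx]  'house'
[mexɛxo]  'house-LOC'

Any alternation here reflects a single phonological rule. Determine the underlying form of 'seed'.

In [numɛf] and [numɛvo] the final segment of 'seed' alternates: [f] ~ [v].
But 'bird' keeps [f] in both environments ([kokuf], [kokufo]), so there is no rule changing /f/ to [v] before the LOC suffix.
The underlying segment must be /v/; voiced obstruents become voiceless word-finally, yielding [f] there.
So 'seed' = /numɛv/.

/numɛv/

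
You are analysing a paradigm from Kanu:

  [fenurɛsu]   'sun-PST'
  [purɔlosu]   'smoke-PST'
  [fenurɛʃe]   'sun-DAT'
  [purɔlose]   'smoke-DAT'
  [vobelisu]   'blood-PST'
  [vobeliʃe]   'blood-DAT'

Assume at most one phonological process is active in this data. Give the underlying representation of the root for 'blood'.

/vobeliʃ/

'blood' shows [s] ~ [ʃ] at the end of the stem ([vobelisu] vs [vobeliʃe]).
Compare 'smoke', with invariant [s] in [purɔlosu] and [purɔlose]: an analysis with underlying /s/ and a rule producing [ʃ] before the DAT suffix would wrongly predict alternation here too.
So /ʃ/ is underlying, and a rule of depalatalization — palato-alveolar /ʃ/ becomes [s] when no front vowel follows — gives [s].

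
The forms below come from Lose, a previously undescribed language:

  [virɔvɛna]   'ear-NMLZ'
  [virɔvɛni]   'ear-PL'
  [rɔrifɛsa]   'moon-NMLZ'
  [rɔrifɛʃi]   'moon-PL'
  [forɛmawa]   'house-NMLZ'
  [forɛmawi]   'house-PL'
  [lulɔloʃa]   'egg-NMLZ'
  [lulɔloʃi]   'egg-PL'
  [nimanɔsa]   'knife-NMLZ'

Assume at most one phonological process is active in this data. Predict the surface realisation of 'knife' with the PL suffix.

The root 'moon' surfaces as [rɔrifɛsa] and [rɔrifɛʃi], with a stem-final [s] ~ [ʃ] alternation.
The stem 'egg' ([lulɔloʃa], [lulɔloʃi]) shows [ʃ] unchanged in both environments, so [ʃ] cannot be basic with [s] derived before the NMLZ suffix.
The alternation reflects palatalization before a front vowel: /s/ becomes palato-alveolar [ʃ] before a front vowel. /s/ is underlying.
The one attested form of 'knife', [nimanɔsa], shows underlying /nimanɔs/. Applying the same rule before a front vowel gives [nimanɔʃi].

[nimanɔʃi]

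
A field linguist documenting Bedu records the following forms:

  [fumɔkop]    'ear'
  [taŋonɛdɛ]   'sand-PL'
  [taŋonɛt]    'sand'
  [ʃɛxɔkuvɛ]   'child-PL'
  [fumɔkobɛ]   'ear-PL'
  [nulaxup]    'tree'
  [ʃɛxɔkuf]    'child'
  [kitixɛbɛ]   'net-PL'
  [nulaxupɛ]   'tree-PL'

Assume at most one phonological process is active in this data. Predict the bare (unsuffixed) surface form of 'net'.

The stem for 'ear' ends in [p] in [fumɔkop] but [b] in [fumɔkobɛ].
But 'tree' keeps [p] in both environments ([nulaxup], [nulaxupɛ]), so there is no rule changing /p/ to [b] before the PL suffix.
The underlying segment must be /b/; voiced obstruents become voiceless word-finally, yielding [p] there.
The one attested form of 'net', [kitixɛbɛ], shows underlying /kitixɛb/. Applying the same rule word-finally gives [kitixɛp].

[kitixɛp]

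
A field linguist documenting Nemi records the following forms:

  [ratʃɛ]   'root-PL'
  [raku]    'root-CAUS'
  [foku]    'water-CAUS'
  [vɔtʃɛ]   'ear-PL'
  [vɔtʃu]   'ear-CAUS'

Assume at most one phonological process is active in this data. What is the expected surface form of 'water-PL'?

[fotʃɛ]

The root 'root' surfaces as [ratʃɛ] and [raku], with a stem-final [tʃ] ~ [k] alternation.
But 'ear' keeps [tʃ] in both environments ([vɔtʃɛ], [vɔtʃu]), so there is no rule changing /tʃ/ to [k] before the CAUS suffix.
The underlying segment must be /k/; /k/ becomes palato-alveolar [tʃ] before a front vowel, yielding [tʃ] there.
The one attested form of 'water', [foku], shows underlying /fok/. Applying the same rule before a front vowel gives [fotʃɛ].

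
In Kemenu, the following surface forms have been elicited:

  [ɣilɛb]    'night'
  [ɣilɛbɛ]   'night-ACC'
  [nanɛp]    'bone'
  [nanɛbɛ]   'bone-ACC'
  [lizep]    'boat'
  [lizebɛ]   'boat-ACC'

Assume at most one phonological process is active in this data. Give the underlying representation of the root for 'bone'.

/nanɛp/

The stem for 'bone' ends in [p] in [nanɛp] but [b] in [nanɛbɛ].
Compare 'night', with invariant [b] in [ɣilɛb] and [ɣilɛbɛ]: an analysis with underlying /b/ and a rule producing [p] in isolation would wrongly predict alternation here too.
Therefore /p/ is basic and [b] is derived by intervocalic voicing (voiceless stops become voiced between vowels).
The underlying form of 'bone' is therefore /nanɛp/.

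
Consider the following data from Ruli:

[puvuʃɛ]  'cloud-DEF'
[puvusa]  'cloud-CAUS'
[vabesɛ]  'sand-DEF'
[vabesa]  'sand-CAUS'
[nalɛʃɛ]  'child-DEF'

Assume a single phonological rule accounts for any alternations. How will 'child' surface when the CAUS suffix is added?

The stem for 'cloud' ends in [ʃ] in [puvuʃɛ] but [s] in [puvusa].
Compare 'sand', with invariant [s] in [vabesɛ] and [vabesa]: an analysis with underlying /s/ and a rule producing [ʃ] before the DEF suffix would wrongly predict alternation here too.
The alternation reflects depalatalization: palato-alveolar /ʃ/ becomes [s] when no front vowel follows. /ʃ/ is underlying.
From [nalɛʃɛ] the stem 'child' is /nalɛʃ/; when no front vowel follows this yields [nalɛsa].

[nalɛsa]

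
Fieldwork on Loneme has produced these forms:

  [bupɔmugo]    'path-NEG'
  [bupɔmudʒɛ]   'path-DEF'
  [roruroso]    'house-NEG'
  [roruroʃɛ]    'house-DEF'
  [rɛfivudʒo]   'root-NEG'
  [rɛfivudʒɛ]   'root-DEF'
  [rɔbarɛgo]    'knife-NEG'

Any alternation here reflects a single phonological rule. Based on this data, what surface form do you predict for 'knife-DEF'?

[rɔbarɛdʒɛ]

'path' shows [g] ~ [dʒ] at the end of the stem ([bupɔmugo] vs [bupɔmudʒɛ]).
Compare 'root', with invariant [dʒ] in [rɛfivudʒo] and [rɛfivudʒɛ]: an analysis with underlying /dʒ/ and a rule producing [g] before the NEG suffix would wrongly predict alternation here too.
The alternation reflects palatalization before a front vowel: /g/ and /s/ become palato-alveolar [dʒ] and [ʃ] before a front vowel. /g/ is underlying.
The one attested form of 'knife', [rɔbarɛgo], shows underlying /rɔbarɛg/. Applying the same rule before a front vowel gives [rɔbarɛdʒɛ].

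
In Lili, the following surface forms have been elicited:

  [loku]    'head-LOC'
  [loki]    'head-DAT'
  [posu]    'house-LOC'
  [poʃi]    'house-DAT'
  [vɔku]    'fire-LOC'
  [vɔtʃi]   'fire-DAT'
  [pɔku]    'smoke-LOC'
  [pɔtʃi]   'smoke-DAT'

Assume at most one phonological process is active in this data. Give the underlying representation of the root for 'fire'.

'fire' shows [k] ~ [tʃ] at the end of the stem ([vɔku] vs [vɔtʃi]).
If /k/ were underlying and a rule turned it into [tʃ] before the DAT suffix, 'head' would also alternate; but it has [k] in both [loku] and [loki].
So /tʃ/ is underlying, and a rule of depalatalization — palato-alveolar /tʃ/ and /ʃ/ become [k] and [s] when no front vowel follows — gives [k].

/vɔtʃ/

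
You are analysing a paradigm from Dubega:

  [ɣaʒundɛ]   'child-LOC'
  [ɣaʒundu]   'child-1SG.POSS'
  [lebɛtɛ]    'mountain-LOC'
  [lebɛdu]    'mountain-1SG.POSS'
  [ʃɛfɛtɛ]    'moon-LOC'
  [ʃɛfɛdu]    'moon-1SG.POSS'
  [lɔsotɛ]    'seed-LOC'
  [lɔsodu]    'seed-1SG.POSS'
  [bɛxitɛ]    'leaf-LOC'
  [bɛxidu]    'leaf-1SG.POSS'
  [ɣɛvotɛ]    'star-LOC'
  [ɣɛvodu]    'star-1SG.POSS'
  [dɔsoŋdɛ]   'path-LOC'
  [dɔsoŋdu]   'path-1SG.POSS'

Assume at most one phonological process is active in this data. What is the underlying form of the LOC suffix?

The LOC morpheme has two allomorphs, [-dɛ] and [-tɛ].
By contrast the 1SG.POSS suffix keeps its initial [d] throughout — that segment must be underlying.
So the underlying form is /-tɛ/, and voiceless stops become voiced after a nasal.

/-tɛ/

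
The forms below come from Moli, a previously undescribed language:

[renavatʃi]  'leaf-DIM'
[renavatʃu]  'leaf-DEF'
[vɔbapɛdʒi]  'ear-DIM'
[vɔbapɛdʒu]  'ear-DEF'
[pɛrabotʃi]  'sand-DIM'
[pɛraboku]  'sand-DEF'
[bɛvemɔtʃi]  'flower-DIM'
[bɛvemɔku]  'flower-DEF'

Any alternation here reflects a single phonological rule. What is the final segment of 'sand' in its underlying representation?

/k/

In [pɛrabotʃi] and [pɛraboku] the final segment of 'sand' alternates: [tʃ] ~ [k].
Compare 'leaf', with invariant [tʃ] in [renavatʃi] and [renavatʃu]: an analysis with underlying /tʃ/ and a rule producing [k] before the DEF suffix would wrongly predict alternation here too.
So /k/ is underlying, and a rule of palatalization before a front vowel — /k/ becomes palato-alveolar [tʃ] before a front vowel — gives [tʃ].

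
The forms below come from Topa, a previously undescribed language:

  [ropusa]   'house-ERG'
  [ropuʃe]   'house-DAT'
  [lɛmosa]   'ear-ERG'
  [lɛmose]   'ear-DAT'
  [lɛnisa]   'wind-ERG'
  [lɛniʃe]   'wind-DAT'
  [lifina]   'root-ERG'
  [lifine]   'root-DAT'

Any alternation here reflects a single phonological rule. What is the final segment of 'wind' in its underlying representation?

'wind' shows [s] ~ [ʃ] at the end of the stem ([lɛnisa] vs [lɛniʃe]).
Compare 'ear', with invariant [s] in [lɛmosa] and [lɛmose]: an analysis with underlying /s/ and a rule producing [ʃ] before the DAT suffix would wrongly predict alternation here too.
Therefore /ʃ/ is basic and [s] is derived by depalatalization (palato-alveolar /ʃ/ becomes [s] when no front vowel follows).

/ʃ/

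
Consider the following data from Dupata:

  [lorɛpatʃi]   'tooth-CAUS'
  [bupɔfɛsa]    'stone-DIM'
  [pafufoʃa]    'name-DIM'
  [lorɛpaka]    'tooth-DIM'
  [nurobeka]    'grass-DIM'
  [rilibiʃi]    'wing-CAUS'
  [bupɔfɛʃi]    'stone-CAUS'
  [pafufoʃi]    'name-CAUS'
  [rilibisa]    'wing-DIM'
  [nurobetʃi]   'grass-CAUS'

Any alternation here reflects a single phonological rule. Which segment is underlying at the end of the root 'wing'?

The stem for 'wing' ends in [ʃ] in [rilibiʃi] but [s] in [rilibisa].
Compare 'name', with invariant [ʃ] in [pafufoʃi] and [pafufoʃa]: an analysis with underlying /ʃ/ and a rule producing [s] before the DIM suffix would wrongly predict alternation here too.
The alternation reflects palatalization before a front vowel: /k/ and /s/ become palato-alveolar [tʃ] and [ʃ] before a front vowel. /s/ is underlying.

/s/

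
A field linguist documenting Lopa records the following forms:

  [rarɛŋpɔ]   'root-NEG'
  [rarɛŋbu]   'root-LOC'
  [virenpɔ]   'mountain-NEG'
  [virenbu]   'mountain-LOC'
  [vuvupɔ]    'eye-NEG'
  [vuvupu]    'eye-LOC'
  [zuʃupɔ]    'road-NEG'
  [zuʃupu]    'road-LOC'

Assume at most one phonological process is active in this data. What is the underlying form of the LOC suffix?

/-bu/

The LOC morpheme has two allomorphs, [-bu] and [-pu].
The NEG suffix, which begins with [p], is invariant after every stem; so [p] is not altered by any rule here.
The LOC suffix is therefore /-bu/ underlyingly, with post-vocalic devoicing: voiced stops become voiceless after a vowel.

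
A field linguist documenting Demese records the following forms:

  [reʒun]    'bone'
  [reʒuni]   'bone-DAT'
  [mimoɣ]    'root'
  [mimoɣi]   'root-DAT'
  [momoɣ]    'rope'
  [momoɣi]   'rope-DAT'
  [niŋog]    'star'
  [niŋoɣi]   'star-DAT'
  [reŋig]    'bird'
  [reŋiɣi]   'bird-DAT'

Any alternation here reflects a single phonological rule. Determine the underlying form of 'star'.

'star' shows [g] ~ [ɣ] at the end of the stem ([niŋog] vs [niŋoɣi]).
But 'root' keeps [ɣ] in both environments ([mimoɣ], [mimoɣi]), so there is no rule changing /ɣ/ to [g] in isolation.
So /g/ is underlying, and a rule of intervocalic spirantization — voiced stops become fricatives between vowels — gives [ɣ].

/niŋog/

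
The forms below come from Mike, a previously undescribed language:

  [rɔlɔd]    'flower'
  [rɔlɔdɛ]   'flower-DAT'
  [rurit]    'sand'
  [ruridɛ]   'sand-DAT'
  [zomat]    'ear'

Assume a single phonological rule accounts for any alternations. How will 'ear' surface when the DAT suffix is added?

The root 'sand' surfaces as [rurit] and [ruridɛ], with a stem-final [t] ~ [d] alternation.
If /d/ were underlying and a rule turned it into [t] in isolation, 'flower' would also alternate; but it has [d] in both [rɔlɔd] and [rɔlɔdɛ].
Therefore /t/ is basic and [d] is derived by intervocalic voicing (voiceless stops become voiced between vowels).
From [zomat] the stem 'ear' is /zomat/; between vowels this yields [zomadɛ].

[zomadɛ]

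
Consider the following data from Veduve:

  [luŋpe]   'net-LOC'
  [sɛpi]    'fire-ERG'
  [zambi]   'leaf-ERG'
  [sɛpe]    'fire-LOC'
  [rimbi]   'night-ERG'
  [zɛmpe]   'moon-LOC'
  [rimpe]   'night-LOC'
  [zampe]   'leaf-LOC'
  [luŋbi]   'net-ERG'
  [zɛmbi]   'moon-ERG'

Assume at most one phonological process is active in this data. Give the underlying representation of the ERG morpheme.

The ERG morpheme has two allomorphs, [-bi] and [-pi].
The LOC suffix, which begins with [p], is invariant after every stem; so [p] is not altered by any rule here.
So the underlying form is /-bi/, and voiced stops become voiceless after a vowel.

/-bi/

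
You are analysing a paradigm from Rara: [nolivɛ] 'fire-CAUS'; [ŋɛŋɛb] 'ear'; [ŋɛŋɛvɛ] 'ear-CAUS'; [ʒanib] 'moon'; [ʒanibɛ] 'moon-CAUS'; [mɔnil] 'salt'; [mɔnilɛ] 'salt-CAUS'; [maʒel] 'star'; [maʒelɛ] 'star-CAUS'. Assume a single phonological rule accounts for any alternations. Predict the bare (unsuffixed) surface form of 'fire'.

In [ŋɛŋɛb] and [ŋɛŋɛvɛ] the final segment of 'ear' alternates: [b] ~ [v].
But 'moon' keeps [b] in both environments ([ʒanib], [ʒanibɛ]), so there is no rule changing /b/ to [v] before the CAUS suffix.
The alternation reflects word-final hardening: voiced fricatives become stops word-finally. /v/ is underlying.
The one attested form of 'fire', [nolivɛ], shows underlying /noliv/. Applying the same rule word-finally gives [nolib].

[nolib]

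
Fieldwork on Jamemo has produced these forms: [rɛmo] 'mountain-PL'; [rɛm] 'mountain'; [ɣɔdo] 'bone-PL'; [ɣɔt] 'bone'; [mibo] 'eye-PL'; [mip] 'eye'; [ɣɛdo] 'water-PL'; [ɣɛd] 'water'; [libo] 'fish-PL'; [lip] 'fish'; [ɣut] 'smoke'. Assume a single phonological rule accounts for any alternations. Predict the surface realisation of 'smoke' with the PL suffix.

[ɣudo]

The stem for 'bone' ends in [d] in [ɣɔdo] but [t] in [ɣɔt].
Compare 'water', with invariant [d] in [ɣɛdo] and [ɣɛd]: an analysis with underlying /d/ and a rule producing [t] in isolation would wrongly predict alternation here too.
So /t/ is underlying, and a rule of intervocalic voicing — voiceless stops become voiced between vowels — gives [d].
From [ɣut] the stem 'smoke' is /ɣut/; between vowels this yields [ɣudo].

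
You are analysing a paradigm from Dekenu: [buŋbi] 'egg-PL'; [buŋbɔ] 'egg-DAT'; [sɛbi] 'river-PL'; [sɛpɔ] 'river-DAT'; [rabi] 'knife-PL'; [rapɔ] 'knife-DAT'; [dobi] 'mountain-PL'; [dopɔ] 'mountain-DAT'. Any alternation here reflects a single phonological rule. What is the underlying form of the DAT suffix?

/-pɔ/

The DAT suffix surfaces as [-bɔ] and [-pɔ], depending on the final segment of the stem.
The PL suffix, which begins with [b], is invariant after every stem; so [b] is not altered by any rule here.
The DAT suffix is therefore /-pɔ/ underlyingly, with post-nasal voicing: voiceless stops become voiced after a nasal.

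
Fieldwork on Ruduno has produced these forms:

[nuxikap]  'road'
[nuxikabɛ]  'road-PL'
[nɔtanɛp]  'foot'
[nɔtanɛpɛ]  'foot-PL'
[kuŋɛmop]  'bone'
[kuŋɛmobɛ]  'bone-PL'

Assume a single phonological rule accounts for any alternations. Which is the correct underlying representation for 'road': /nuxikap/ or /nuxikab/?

The root 'road' surfaces as [nuxikap] and [nuxikabɛ], with a stem-final [p] ~ [b] alternation.
But 'foot' keeps [p] in both environments ([nɔtanɛp], [nɔtanɛpɛ]), so there is no rule changing /p/ to [b] before the PL suffix.
Therefore /b/ is basic and [p] is derived by word-final obstruent devoicing (voiced obstruents become voiceless word-finally).

/nuxikab/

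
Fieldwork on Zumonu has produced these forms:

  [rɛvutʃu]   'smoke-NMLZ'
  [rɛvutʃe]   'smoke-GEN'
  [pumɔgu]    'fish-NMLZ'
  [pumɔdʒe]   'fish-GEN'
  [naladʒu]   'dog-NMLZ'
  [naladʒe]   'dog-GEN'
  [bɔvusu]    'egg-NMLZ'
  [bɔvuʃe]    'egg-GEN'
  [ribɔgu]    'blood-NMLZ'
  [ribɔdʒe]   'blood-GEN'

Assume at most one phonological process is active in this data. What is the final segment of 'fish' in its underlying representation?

The stem for 'fish' ends in [g] in [pumɔgu] but [dʒ] in [pumɔdʒe].
If /dʒ/ were underlying and a rule turned it into [g] before the NMLZ suffix, 'dog' would also alternate; but it has [dʒ] in both [naladʒu] and [naladʒe].
Therefore /g/ is basic and [dʒ] is derived by palatalization before a front vowel (/g/ and /s/ become palato-alveolar [dʒ] and [ʃ] before a front vowel).

/g/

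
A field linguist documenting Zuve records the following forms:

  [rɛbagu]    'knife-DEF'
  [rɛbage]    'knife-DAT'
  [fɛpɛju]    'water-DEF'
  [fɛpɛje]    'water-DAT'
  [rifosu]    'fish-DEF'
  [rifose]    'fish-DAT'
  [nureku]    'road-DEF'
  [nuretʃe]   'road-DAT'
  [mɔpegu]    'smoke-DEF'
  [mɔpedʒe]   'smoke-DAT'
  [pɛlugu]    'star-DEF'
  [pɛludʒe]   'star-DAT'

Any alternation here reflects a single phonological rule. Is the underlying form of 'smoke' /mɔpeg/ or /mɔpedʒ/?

/mɔpedʒ/

The root 'smoke' surfaces as [mɔpegu] and [mɔpedʒe], with a stem-final [g] ~ [dʒ] alternation.
But 'knife' keeps [g] in both environments ([rɛbagu], [rɛbage]), so there is no rule changing /g/ to [dʒ] before the DAT suffix.
So /dʒ/ is underlying, and a rule of depalatalization — palato-alveolar /tʃ/ and /dʒ/ become [k] and [g] when no front vowel follows — gives [g].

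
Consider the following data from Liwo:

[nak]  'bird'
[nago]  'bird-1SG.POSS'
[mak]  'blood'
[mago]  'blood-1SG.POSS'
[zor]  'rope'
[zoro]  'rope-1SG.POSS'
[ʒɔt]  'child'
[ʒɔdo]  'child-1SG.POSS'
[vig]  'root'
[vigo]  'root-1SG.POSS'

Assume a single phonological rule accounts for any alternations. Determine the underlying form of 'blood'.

/mak/

'blood' shows [k] ~ [g] at the end of the stem ([mak] vs [mago]).
Compare 'root', with invariant [g] in [vig] and [vigo]: an analysis with underlying /g/ and a rule producing [k] in isolation would wrongly predict alternation here too.
Therefore /k/ is basic and [g] is derived by intervocalic voicing (voiceless stops become voiced between vowels).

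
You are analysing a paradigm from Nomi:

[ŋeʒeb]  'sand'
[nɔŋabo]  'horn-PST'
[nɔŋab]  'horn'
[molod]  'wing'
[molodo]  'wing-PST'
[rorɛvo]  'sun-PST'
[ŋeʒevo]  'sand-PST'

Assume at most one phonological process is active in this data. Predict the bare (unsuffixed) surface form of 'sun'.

[rorɛb]

In [ŋeʒevo] and [ŋeʒeb] the final segment of 'sand' alternates: [v] ~ [b].
If /b/ were underlying and a rule turned it into [v] before the PST suffix, 'horn' would also alternate; but it has [b] in both [nɔŋabo] and [nɔŋab].
Therefore /v/ is basic and [b] is derived by word-final hardening (voiced fricatives become stops word-finally).
From [rorɛvo] the stem 'sun' is /rorɛv/; word-finally this yields [rorɛb].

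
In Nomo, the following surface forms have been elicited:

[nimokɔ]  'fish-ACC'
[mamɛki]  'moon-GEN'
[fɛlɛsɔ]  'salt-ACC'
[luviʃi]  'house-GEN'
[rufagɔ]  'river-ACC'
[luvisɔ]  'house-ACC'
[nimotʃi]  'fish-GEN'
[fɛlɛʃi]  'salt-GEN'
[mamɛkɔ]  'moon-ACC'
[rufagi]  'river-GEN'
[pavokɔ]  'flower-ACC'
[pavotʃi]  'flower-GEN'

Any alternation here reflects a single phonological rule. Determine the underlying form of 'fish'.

/nimotʃ/

The root 'fish' surfaces as [nimokɔ] and [nimotʃi], with a stem-final [k] ~ [tʃ] alternation.
If /k/ were underlying and a rule turned it into [tʃ] before the GEN suffix, 'moon' would also alternate; but it has [k] in both [mamɛkɔ] and [mamɛki].
Therefore /tʃ/ is basic and [k] is derived by depalatalization (palato-alveolar /tʃ/ and /ʃ/ become [k] and [s] when no front vowel follows).
So 'fish' = /nimotʃ/.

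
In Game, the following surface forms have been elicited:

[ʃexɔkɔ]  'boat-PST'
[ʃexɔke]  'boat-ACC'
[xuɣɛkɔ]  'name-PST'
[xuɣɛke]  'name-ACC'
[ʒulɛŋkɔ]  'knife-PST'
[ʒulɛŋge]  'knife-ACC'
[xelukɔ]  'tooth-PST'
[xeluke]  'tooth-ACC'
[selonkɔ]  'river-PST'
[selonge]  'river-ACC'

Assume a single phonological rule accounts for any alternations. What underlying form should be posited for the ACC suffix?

/-ge/

The ACC suffix surfaces as [-ge] and [-ke], depending on the final segment of the stem.
The PST suffix, which begins with [k], is invariant after every stem; so [k] is not altered by any rule here.
So the underlying form is /-ge/, and voiced stops become voiceless after a vowel.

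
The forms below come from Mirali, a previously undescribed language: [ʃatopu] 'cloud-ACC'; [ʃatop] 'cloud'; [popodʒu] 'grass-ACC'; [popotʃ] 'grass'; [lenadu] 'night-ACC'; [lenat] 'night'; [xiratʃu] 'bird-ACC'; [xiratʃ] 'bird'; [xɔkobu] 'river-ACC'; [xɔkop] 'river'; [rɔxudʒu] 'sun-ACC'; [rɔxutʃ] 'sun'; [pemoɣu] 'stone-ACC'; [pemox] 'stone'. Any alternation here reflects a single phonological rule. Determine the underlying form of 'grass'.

/popodʒ/

The root 'grass' surfaces as [popodʒu] and [popotʃ], with a stem-final [dʒ] ~ [tʃ] alternation.
The stem 'bird' ([xiratʃu], [xiratʃ]) shows [tʃ] unchanged in both environments, so [tʃ] cannot be basic with [dʒ] derived before the ACC suffix.
The alternation reflects word-final obstruent devoicing: voiced obstruents become voiceless word-finally. /dʒ/ is underlying.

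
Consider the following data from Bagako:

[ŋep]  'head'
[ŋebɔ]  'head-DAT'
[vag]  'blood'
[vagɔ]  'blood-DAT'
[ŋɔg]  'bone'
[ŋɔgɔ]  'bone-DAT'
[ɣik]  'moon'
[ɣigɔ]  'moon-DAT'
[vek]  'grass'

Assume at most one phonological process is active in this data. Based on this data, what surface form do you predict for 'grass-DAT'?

In [ɣik] and [ɣigɔ] the final segment of 'moon' alternates: [k] ~ [g].
Compare 'bone', with invariant [g] in [ŋɔg] and [ŋɔgɔ]: an analysis with underlying /g/ and a rule producing [k] in isolation would wrongly predict alternation here too.
The underlying segment must be /k/; voiceless stops become voiced between vowels, yielding [g] there.
From [vek] the stem 'grass' is /vek/; between vowels this yields [vegɔ].

[vegɔ]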